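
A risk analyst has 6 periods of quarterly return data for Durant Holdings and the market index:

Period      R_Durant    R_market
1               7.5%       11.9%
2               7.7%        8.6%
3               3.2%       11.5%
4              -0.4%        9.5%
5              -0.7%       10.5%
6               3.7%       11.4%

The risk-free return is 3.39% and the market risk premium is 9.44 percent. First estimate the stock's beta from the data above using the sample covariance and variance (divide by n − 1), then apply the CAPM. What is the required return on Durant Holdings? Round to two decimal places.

4.97%

Mean R_i = (7.5 + 7.7 + 3.2 − 0.4 − 0.7 + 3.7) / 6 = 3.5000%
Mean R_m = (11.9 + 8.6 + 11.5 + 9.5 + 10.5 + 11.4) / 6 = 10.5667%
Σ(R_i − R̄_i)(R_m − R̄_m) = 1.4000  ⇒  Cov = 1.4000 / 5 = 0.2800
Σ(R_m − R̄_m)² = 8.3533  ⇒  Var(R_m) = 8.3533 / 5 = 1.6707
β = Cov / Var(R_m) = 0.2800 / 1.6707 = 0.1676
E(R) = R_f + β × MRP = 3.39% + 0.1676 × 9.44% = 4.97%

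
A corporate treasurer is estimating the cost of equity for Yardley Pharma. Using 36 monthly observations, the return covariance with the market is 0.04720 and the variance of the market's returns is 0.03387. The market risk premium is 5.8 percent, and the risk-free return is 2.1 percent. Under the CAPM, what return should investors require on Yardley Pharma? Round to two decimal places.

10.18%

β = Cov(R_i, R_m) / Var(R_m) = 0.04720 / 0.03387 = 1.3936
E(R) = R_f + β × MRP = 2.1% + 1.3936 × 5.8% = 10.18%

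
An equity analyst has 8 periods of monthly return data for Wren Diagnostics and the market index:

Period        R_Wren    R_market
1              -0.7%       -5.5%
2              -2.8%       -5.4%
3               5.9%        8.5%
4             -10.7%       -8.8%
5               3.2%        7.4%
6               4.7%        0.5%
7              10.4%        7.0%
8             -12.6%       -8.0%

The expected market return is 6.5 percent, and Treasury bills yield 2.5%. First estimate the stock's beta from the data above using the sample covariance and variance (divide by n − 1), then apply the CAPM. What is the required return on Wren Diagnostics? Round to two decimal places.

Mean R_i = (-0.7 − 2.8 + 5.9 − 10.7 + 3.2 + 4.7 + 10.4 − 12.6) / 8 = -0.3250%
Mean R_m = (-5.5 − 5.4 + 8.5 − 8.8 + 7.4 + 0.5 + 7.0 − 8.0) / 8 = -0.5375%
Σ(R_i − R̄_i)(R_m − R̄_m) = 361.5125  ⇒  Cov = 361.5125 / 7 = 51.6446
Σ(R_m − R̄_m)² = 374.7988  ⇒  Var(R_m) = 374.7988 / 7 = 53.5427
β = Cov / Var(R_m) = 51.6446 / 53.5427 = 0.9645
MRP = 6.5% − 2.5% = 4.00%
E(R) = R_f + β × MRP = 2.5% + 0.9645 × 4.0% = 6.36%

6.36%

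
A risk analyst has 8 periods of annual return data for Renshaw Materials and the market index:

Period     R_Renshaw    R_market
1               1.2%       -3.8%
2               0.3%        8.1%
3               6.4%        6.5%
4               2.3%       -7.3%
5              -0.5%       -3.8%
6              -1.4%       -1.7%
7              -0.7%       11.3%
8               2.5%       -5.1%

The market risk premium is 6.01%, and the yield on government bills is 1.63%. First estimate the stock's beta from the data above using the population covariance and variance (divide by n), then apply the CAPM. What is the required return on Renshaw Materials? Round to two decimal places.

1.65%

Mean R_i = (1.2 + 0.3 + 6.4 + 2.3 − 0.5 − 1.4 − 0.7 + 2.5) / 8 = 1.2625%
Mean R_m = (-3.8 + 8.1 + 6.5 − 7.3 − 3.8 − 1.7 + 11.3 − 5.1) / 8 = 0.5250%
Σ(R_i − R̄_i)(R_m − R̄_m) = 0.9975  ⇒  Cov = 0.9975 / 8 = 0.1247
Σ(R_m − R̄_m)² = 344.4150  ⇒  Var(R_m) = 344.4150 / 8 = 43.0519
β = Cov / Var(R_m) = 0.1247 / 43.0519 = 0.0029
E(R) = R_f + β × MRP = 1.63% + 0.0029 × 6.01% = 1.65%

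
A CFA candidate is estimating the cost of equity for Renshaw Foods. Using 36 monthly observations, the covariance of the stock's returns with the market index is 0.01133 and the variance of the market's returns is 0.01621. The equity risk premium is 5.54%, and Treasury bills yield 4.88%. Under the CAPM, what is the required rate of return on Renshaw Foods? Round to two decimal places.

β = Cov(R_i, R_m) / Var(R_m) = 0.01133 / 0.01621 = 0.6990
E(R) = R_f + β × MRP = 4.88% + 0.6990 × 5.54% = 8.75%

8.75%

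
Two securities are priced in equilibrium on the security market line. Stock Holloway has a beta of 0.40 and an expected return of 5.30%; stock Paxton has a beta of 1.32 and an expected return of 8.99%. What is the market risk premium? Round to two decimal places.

4.01%

Both satisfy E(R) = R_f + β·MRP, so the slope of the SML is
MRP = (8.99% − 5.30%) / (1.32 − 0.40) = 3.69% / 0.92 = 4.0109%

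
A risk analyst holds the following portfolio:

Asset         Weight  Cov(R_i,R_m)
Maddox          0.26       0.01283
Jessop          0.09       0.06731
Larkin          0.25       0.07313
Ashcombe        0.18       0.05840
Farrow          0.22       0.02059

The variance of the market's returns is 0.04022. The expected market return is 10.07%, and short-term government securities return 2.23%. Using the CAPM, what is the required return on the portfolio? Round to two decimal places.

β_Maddox = 0.01283 / 0.04022 = 0.3190
β_Jessop = 0.06731 / 0.04022 = 1.6735
β_Larkin = 0.07313 / 0.04022 = 1.8182
β_Ashcombe = 0.05840 / 0.04022 = 1.4520
β_Farrow = 0.02059 / 0.04022 = 0.5119
β_P = Σ w_i β_i = 0.26×0.3190 + 0.09×1.6735 + 0.25×1.8182 + 0.18×1.4520 + 0.22×0.5119 = 1.0621
MRP = 10.07% − 2.23% = 7.84%
E(R_P) = R_f + β_P × MRP = 2.23% + 1.0621 × 7.84% = 10.56%

10.56%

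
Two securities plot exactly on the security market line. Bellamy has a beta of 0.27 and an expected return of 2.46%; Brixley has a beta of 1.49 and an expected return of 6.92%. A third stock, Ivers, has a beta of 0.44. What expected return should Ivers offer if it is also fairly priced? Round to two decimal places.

MRP (SML slope) = (6.92% − 2.46%) / (1.49 − 0.27) = 4.46% / 1.22 = 3.6557%
R_f (intercept) = 2.46% − 0.27 × 3.6557% = 1.4730%
E(R_Ivers) = R_f + β × MRP = 1.4730% + 0.44 × 3.6557% = 3.08%

3.08%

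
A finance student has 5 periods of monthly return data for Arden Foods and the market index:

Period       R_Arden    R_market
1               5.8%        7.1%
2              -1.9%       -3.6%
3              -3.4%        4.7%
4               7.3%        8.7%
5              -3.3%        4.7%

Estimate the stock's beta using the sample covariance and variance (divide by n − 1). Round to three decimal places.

0.674

Mean R_i = (5.8 − 1.9 − 3.4 + 7.3 − 3.3) / 5 = 0.9000%
Mean R_m = (7.1 − 3.6 + 4.7 + 8.7 + 4.7) / 5 = 4.3200%
Σ(R_i − R̄_i)(R_m − R̄_m) = 60.6000  ⇒  Cov = 60.6000 / 4 = 15.1500
Σ(R_m − R̄_m)² = 89.9280  ⇒  Var(R_m) = 89.9280 / 4 = 22.4820
β = Cov / Var(R_m) = 15.1500 / 22.4820 = 0.6739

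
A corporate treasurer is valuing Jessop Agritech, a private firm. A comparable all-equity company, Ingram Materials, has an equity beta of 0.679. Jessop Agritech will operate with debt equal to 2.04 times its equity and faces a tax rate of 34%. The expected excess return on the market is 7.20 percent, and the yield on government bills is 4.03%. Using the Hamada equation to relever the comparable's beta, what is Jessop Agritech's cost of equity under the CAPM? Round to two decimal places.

15.50%

β_L = β_U × [1 + (1 − t)(D/E)] = 0.679 × [1 + (1 − 0.34) × 2.04]
    = 0.679 × [1 + 0.66 × 2.04] = 0.679 × 2.3464 = 1.5932
E(R) = R_f + β_L × MRP = 4.03% + 1.5932 × 7.20% = 15.50%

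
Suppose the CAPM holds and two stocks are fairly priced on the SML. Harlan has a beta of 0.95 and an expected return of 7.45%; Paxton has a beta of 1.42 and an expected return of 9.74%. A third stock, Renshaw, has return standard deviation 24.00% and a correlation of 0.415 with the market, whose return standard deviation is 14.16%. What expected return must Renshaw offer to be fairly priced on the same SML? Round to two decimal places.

MRP = (9.74% − 7.45%) / (1.42 − 0.95) = 4.8723%
R_f = 7.45% − 0.95 × 4.8723% = 2.8213%
β_Renshaw = ρ·σ_i/σ_m = 0.415 × 24.00 / 14.16 = 0.7034
E(R_Renshaw) = R_f + β × MRP = 2.8213% + 0.7034 × 4.8723% = 6.25%

6.25%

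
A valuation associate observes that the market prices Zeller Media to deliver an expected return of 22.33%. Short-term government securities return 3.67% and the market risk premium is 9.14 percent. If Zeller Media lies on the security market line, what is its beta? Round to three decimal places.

2.042

β = (E(R) − R_f) / MRP = (22.33% − 3.67%) / 9.14% = 18.66% / 9.14% = 2.042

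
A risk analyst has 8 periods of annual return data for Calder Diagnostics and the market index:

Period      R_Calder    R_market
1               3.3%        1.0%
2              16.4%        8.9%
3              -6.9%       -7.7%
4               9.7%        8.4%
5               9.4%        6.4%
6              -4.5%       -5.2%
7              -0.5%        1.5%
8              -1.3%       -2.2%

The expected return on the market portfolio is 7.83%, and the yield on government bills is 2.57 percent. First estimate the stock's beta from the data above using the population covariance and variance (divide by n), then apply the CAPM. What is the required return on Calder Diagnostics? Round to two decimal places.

9.08%

Mean R_i = (3.3 + 16.4 − 6.9 + 9.7 + 9.4 − 4.5 − 0.5 − 1.3) / 8 = 3.2000%
Mean R_m = (1.0 + 8.9 − 7.7 + 8.4 + 6.4 − 5.2 + 1.5 − 2.2) / 8 = 1.3875%
Σ(R_i − R̄_i)(R_m − R̄_m) = 334.0200  ⇒  Cov = 334.0200 / 8 = 41.7525
Σ(R_m − R̄_m)² = 269.7488  ⇒  Var(R_m) = 269.7488 / 8 = 33.7186
β = Cov / Var(R_m) = 41.7525 / 33.7186 = 1.2383
MRP = 7.83% − 2.57% = 5.26%
E(R) = R_f + β × MRP = 2.57% + 1.2383 × 5.26% = 9.08%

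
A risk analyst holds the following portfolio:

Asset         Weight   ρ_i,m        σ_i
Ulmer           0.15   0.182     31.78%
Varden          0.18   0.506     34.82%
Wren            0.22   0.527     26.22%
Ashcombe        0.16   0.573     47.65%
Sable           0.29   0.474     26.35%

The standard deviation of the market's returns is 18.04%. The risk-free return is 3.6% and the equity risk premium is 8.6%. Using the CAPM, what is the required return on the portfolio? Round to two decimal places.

10.78%

β_Ulmer = 0.182 × 31.78% / 18.04% = 0.3206
β_Varden = 0.506 × 34.82% / 18.04% = 0.9767
β_Wren = 0.527 × 26.22% / 18.04% = 0.7660
β_Ashcombe = 0.573 × 47.65% / 18.04% = 1.5135
β_Sable = 0.474 × 26.35% / 18.04% = 0.6923
β_P = Σ w_i β_i = 0.15×0.3206 + 0.18×0.9767 + 0.22×0.7660 + 0.16×1.5135 + 0.29×0.6923 = 0.8353
E(R_P) = R_f + β_P × MRP = 3.6% + 0.8353 × 8.6% = 10.78%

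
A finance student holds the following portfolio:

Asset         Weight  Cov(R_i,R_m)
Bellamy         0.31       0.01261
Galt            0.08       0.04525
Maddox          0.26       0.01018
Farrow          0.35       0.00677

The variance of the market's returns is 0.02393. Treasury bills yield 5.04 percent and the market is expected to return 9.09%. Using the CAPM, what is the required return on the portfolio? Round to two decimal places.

β_Bellamy = 0.01261 / 0.02393 = 0.5270
β_Galt = 0.04525 / 0.02393 = 1.8909
β_Maddox = 0.01018 / 0.02393 = 0.4254
β_Farrow = 0.00677 / 0.02393 = 0.2829
β_P = Σ w_i β_i = 0.31×0.5270 + 0.08×1.8909 + 0.26×0.4254 + 0.35×0.2829 = 0.5243
MRP = 9.09% − 5.04% = 4.05%
E(R_P) = R_f + β_P × MRP = 5.04% + 0.5243 × 4.05% = 7.16%

7.16%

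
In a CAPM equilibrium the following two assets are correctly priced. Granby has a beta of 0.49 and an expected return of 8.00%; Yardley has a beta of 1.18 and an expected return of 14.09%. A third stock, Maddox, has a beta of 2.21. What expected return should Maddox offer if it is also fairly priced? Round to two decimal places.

23.18%

MRP (SML slope) = (14.09% − 8.00%) / (1.18 − 0.49) = 6.09% / 0.69 = 8.8261%
R_f (intercept) = 8.00% − 0.49 × 8.8261% = 3.6752%
E(R_Maddox) = R_f + β × MRP = 3.6752% + 2.21 × 8.8261% = 23.18%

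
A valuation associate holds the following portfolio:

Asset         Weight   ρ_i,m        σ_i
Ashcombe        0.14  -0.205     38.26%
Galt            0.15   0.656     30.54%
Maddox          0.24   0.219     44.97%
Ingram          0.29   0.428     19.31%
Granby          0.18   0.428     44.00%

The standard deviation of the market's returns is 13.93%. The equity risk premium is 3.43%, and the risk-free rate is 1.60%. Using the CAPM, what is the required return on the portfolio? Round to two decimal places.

β_Ashcombe = -0.205 × 38.26% / 13.93% = -0.5631
β_Galt = 0.656 × 30.54% / 13.93% = 1.4382
β_Maddox = 0.219 × 44.97% / 13.93% = 0.7070
β_Ingram = 0.428 × 19.31% / 13.93% = 0.5933
β_Granby = 0.428 × 44.00% / 13.93% = 1.3519
β_P = Σ w_i β_i = 0.14×-0.5631 + 0.15×1.4382 + 0.24×0.7070 + 0.29×0.5933 + 0.18×1.3519 = 0.7220
E(R_P) = R_f + β_P × MRP = 1.60% + 0.7220 × 3.43% = 4.08%

4.08%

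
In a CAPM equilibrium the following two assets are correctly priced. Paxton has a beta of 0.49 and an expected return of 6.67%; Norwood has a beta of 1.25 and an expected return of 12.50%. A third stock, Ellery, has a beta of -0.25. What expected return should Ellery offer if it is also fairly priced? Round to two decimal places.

0.99%

MRP (SML slope) = (12.50% − 6.67%) / (1.25 − 0.49) = 5.83% / 0.76 = 7.6711%
R_f (intercept) = 6.67% − 0.49 × 7.6711% = 2.9112%
E(R_Ellery) = R_f + β × MRP = 2.9112% + -0.25 × 7.6711% = 0.99%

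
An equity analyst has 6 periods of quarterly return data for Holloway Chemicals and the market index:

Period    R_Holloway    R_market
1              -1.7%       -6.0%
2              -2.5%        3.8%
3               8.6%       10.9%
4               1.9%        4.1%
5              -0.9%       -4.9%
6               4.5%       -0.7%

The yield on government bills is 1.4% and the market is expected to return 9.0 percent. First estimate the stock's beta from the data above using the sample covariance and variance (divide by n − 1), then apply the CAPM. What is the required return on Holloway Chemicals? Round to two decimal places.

4.85%

Mean R_i = (-1.7 − 2.5 + 8.6 + 1.9 − 0.9 + 4.5) / 6 = 1.6500%
Mean R_m = (-6.0 + 3.8 + 10.9 + 4.1 − 4.9 − 0.7) / 6 = 1.2000%
Σ(R_i − R̄_i)(R_m − R̄_m) = 91.6100  ⇒  Cov = 91.6100 / 5 = 18.3220
Σ(R_m − R̄_m)² = 201.9200  ⇒  Var(R_m) = 201.9200 / 5 = 40.3840
β = Cov / Var(R_m) = 18.3220 / 40.3840 = 0.4537
MRP = 9.0% − 1.4% = 7.60%
E(R) = R_f + β × MRP = 1.4% + 0.4537 × 7.6% = 4.85%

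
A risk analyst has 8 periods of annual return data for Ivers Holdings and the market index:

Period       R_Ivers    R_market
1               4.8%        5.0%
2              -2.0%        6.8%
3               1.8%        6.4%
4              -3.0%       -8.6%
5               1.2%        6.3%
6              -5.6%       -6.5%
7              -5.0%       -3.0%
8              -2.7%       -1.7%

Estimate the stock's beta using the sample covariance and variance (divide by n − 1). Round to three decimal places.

Mean R_i = (4.8 − 2.0 + 1.8 − 3.0 + 1.2 − 5.6 − 5.0 − 2.7) / 8 = -1.3125%
Mean R_m = (5.0 + 6.8 + 6.4 − 8.6 + 6.3 − 6.5 − 3.0 − 1.7) / 8 = 0.5875%
Σ(R_i − R̄_i)(R_m − R̄_m) = 117.4388  ⇒  Cov = 117.4388 / 7 = 16.7770
Σ(R_m − R̄_m)² = 277.2288  ⇒  Var(R_m) = 277.2288 / 7 = 39.6041
β = Cov / Var(R_m) = 16.7770 / 39.6041 = 0.4236

0.424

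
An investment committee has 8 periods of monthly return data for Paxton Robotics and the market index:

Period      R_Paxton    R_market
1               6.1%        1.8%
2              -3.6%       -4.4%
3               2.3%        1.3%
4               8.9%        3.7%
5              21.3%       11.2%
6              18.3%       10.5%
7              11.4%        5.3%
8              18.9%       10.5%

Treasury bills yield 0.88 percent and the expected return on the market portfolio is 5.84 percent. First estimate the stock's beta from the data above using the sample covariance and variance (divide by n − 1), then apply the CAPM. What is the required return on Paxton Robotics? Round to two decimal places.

Mean R_i = (6.1 − 3.6 + 2.3 + 8.9 + 21.3 + 18.3 + 11.4 + 18.9) / 8 = 10.4500%
Mean R_m = (1.8 − 4.4 + 1.3 + 3.7 + 11.2 + 10.5 + 5.3 + 10.5) / 8 = 4.9875%
Σ(R_i − R̄_i)(R_m − R̄_m) = 335.3650  ⇒  Cov = 335.3650 / 7 = 47.9093
Σ(R_m − R̄_m)² = 213.0088  ⇒  Var(R_m) = 213.0088 / 7 = 30.4298
β = Cov / Var(R_m) = 47.9093 / 30.4298 = 1.5744
MRP = 5.84% − 0.88% = 4.96%
E(R) = R_f + β × MRP = 0.88% + 1.5744 × 4.96% = 8.69%

8.69%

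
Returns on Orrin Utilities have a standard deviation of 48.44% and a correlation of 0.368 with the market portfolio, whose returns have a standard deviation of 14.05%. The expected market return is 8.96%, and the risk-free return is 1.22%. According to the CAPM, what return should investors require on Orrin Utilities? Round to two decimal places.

β = ρ × σ_i / σ_m = 0.368 × 48.44% / 14.05% = 1.2687
MRP = 8.96% − 1.22% = 7.74%
E(R) = 1.22% + 1.2687 × 7.74% = 11.04%

11.04%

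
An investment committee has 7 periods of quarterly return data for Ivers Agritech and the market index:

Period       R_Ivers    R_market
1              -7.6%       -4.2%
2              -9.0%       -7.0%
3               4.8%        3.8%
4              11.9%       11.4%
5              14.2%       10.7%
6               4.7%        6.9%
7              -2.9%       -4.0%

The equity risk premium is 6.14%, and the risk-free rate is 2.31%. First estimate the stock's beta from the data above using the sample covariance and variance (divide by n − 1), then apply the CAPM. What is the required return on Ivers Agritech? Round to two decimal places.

Mean R_i = (-7.6 − 9.0 + 4.8 + 11.9 + 14.2 + 4.7 − 2.9) / 7 = 2.3000%
Mean R_m = (-4.2 − 7.0 + 3.8 + 11.4 + 10.7 + 6.9 − 4.0) / 7 = 2.5143%
Σ(R_i − R̄_i)(R_m − R̄_m) = 404.3100  ⇒  Cov = 404.3100 / 6 = 67.3850
Σ(R_m − R̄_m)² = 344.8886  ⇒  Var(R_m) = 344.8886 / 6 = 57.4814
β = Cov / Var(R_m) = 67.3850 / 57.4814 = 1.1723
E(R) = R_f + β × MRP = 2.31% + 1.1723 × 6.14% = 9.51%

9.51%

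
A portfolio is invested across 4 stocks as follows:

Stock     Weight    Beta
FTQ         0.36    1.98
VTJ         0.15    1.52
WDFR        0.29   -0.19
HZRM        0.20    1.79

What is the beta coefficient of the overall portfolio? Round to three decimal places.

β_P = Σ w_i β_i = 0.36×1.98 + 0.15×1.52 + 0.29×-0.19 + 0.20×1.79 = 1.2437

1.244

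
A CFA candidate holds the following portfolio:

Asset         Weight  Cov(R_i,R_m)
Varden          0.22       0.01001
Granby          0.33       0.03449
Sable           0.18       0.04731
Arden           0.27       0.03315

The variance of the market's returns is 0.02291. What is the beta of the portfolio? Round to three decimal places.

β_Varden = 0.01001 / 0.02291 = 0.4369
β_Granby = 0.03449 / 0.02291 = 1.5055
β_Sable = 0.04731 / 0.02291 = 2.0650
β_Arden = 0.03315 / 0.02291 = 1.4470
β_P = Σ w_i β_i = 0.22×0.4369 + 0.33×1.5055 + 0.18×2.0650 + 0.27×1.4470 = 1.3553

1.355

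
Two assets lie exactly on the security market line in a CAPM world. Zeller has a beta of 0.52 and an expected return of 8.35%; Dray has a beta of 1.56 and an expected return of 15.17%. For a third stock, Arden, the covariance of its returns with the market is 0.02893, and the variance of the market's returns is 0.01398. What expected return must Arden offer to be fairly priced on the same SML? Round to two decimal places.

18.51%

MRP = (15.17% − 8.35%) / (1.56 − 0.52) = 6.5577%
R_f = 8.35% − 0.52 × 6.5577% = 4.9400%
β_Arden = Cov / Var(R_m) = 0.02893 / 0.01398 = 2.0694
E(R_Arden) = R_f + β × MRP = 4.9400% + 2.0694 × 6.5577% = 18.51%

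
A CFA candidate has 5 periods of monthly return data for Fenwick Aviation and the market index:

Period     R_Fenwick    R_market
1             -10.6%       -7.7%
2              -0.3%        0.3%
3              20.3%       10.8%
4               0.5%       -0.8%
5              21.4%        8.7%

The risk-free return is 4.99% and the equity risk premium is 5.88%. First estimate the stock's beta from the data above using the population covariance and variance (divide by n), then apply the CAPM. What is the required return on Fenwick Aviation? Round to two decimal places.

Mean R_i = (-10.6 − 0.3 + 20.3 + 0.5 + 21.4) / 5 = 6.2600%
Mean R_m = (-7.7 + 0.3 + 10.8 − 0.8 + 8.7) / 5 = 2.2600%
Σ(R_i − R̄_i)(R_m − R̄_m) = 415.8120  ⇒  Cov = 415.8120 / 5 = 83.1624
Σ(R_m − R̄_m)² = 226.8120  ⇒  Var(R_m) = 226.8120 / 5 = 45.3624
β = Cov / Var(R_m) = 83.1624 / 45.3624 = 1.8333
E(R) = R_f + β × MRP = 4.99% + 1.8333 × 5.88% = 15.77%

15.77%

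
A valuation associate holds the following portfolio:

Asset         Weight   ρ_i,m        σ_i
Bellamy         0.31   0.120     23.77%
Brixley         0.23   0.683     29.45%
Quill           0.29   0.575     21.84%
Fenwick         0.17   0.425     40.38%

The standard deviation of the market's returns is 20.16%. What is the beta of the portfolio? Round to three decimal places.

0.599

β_Bellamy = 0.120 × 23.77% / 20.16% = 0.1415
β_Brixley = 0.683 × 29.45% / 20.16% = 0.9977
β_Quill = 0.575 × 21.84% / 20.16% = 0.6229
β_Fenwick = 0.425 × 40.38% / 20.16% = 0.8513
β_P = Σ w_i β_i = 0.31×0.1415 + 0.23×0.9977 + 0.29×0.6229 + 0.17×0.8513 = 0.5987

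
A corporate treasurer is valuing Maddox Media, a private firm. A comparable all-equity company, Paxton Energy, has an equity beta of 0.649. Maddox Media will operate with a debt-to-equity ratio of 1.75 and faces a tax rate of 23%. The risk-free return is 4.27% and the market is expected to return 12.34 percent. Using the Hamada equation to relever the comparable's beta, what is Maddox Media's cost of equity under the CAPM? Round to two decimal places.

16.56%

β_L = β_U × [1 + (1 − t)(D/E)] = 0.649 × [1 + (1 − 0.23) × 1.75]
    = 0.649 × [1 + 0.77 × 1.75] = 0.649 × 2.3475 = 1.5235
MRP = 12.34% − 4.27% = 8.07%
E(R) = R_f + β_L × MRP = 4.27% + 1.5235 × 8.07% = 16.56%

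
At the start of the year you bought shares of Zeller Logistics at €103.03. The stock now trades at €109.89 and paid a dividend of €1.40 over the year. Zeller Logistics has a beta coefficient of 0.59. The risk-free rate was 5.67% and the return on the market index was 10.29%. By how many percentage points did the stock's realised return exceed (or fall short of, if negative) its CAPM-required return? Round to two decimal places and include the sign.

Realised HPR = (P1 + D1 − P0) / P0 = (109.89 + 1.40 − 103.03) / 103.03 = 8.26 / 103.03 = 8.0171%
MRP = 10.29% − 5.67% = 4.62%
CAPM required = R_f + β·MRP = 5.67% + 0.59 × 4.62% = 8.3958%
α = realised − required = 8.0171% − 8.3958% = -0.38%

-0.38%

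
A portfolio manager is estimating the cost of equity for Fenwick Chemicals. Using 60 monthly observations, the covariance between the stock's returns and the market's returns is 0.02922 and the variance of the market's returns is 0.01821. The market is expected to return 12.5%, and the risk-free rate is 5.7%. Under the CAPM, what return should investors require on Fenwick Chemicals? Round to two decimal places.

β = Cov(R_i, R_m) / Var(R_m) = 0.02922 / 0.01821 = 1.6046
MRP = 12.5% − 5.7% = 6.80%
E(R) = R_f + β × MRP = 5.7% + 1.6046 × 6.8% = 16.61%

16.61%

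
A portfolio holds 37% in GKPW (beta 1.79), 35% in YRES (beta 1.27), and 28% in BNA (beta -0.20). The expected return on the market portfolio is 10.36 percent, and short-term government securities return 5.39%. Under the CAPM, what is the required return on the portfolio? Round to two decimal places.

β_P = Σ w_i β_i = 0.37×1.79 + 0.35×1.27 + 0.28×-0.20 = 1.0508
MRP = 10.36% − 5.39% = 4.97%
E(R_P) = R_f + β_P × MRP = 5.39% + 1.0508 × 4.97% = 10.61%

10.61%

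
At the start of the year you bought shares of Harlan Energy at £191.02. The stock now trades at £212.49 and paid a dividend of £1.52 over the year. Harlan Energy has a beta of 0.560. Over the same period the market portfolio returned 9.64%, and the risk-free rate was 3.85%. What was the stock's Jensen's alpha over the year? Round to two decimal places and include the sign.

Realised HPR = (P1 + D1 − P0) / P0 = (212.49 + 1.52 − 191.02) / 191.02 = 22.99 / 191.02 = 12.0354%
MRP = 9.64% − 3.85% = 5.79%
CAPM required = R_f + β·MRP = 3.85% + 0.560 × 5.79% = 7.09240%
α = realised − required = 12.0354% − 7.09240% = +4.94%

+4.94%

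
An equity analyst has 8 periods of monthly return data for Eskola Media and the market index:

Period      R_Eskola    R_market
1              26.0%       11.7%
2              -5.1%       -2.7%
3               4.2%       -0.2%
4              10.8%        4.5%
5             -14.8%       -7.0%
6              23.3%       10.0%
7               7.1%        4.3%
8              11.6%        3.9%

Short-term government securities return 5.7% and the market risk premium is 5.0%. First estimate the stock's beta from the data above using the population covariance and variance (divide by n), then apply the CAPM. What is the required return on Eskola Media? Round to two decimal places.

Mean R_i = (26.0 − 5.1 + 4.2 + 10.8 − 14.8 + 23.3 + 7.1 + 11.6) / 8 = 7.8875%
Mean R_m = (11.7 − 2.7 − 0.2 + 4.5 − 7.0 + 10.0 + 4.3 + 3.9) / 8 = 3.0625%
Σ(R_i − R̄_i)(R_m − R̄_m) = 584.8563  ⇒  Cov = 584.8563 / 8 = 73.1070
Σ(R_m − R̄_m)² = 272.1388  ⇒  Var(R_m) = 272.1388 / 8 = 34.0174
β = Cov / Var(R_m) = 73.1070 / 34.0174 = 2.1491
E(R) = R_f + β × MRP = 5.7% + 2.1491 × 5.0% = 16.45%

16.45%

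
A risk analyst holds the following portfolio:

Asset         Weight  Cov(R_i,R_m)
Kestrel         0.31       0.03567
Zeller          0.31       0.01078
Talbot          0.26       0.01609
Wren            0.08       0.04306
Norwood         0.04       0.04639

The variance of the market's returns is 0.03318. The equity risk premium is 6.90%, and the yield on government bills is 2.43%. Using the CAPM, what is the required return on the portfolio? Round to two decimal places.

β_Kestrel = 0.03567 / 0.03318 = 1.0750
β_Zeller = 0.01078 / 0.03318 = 0.3249
β_Talbot = 0.01609 / 0.03318 = 0.4849
β_Wren = 0.04306 / 0.03318 = 1.2978
β_Norwood = 0.04639 / 0.03318 = 1.3981
β_P = Σ w_i β_i = 0.31×1.0750 + 0.31×0.3249 + 0.26×0.4849 + 0.08×1.2978 + 0.04×1.3981 = 0.7198
E(R_P) = R_f + β_P × MRP = 2.43% + 0.7198 × 6.90% = 7.40%

7.40%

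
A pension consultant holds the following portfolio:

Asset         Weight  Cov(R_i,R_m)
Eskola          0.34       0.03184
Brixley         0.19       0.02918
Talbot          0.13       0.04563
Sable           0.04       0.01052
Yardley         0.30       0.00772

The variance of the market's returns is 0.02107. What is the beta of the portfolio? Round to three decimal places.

1.188

β_Eskola = 0.03184 / 0.02107 = 1.5112
β_Brixley = 0.02918 / 0.02107 = 1.3849
β_Talbot = 0.04563 / 0.02107 = 2.1656
β_Sable = 0.01052 / 0.02107 = 0.4993
β_Yardley = 0.00772 / 0.02107 = 0.3664
β_P = Σ w_i β_i = 0.34×1.5112 + 0.19×1.3849 + 0.13×2.1656 + 0.04×0.4993 + 0.30×0.3664 = 1.1884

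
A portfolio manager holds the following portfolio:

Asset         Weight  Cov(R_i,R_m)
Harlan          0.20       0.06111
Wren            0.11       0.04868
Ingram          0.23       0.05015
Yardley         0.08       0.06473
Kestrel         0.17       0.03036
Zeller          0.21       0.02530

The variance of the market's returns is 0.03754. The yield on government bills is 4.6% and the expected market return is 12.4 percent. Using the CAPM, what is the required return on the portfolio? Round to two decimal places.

β_Harlan = 0.06111 / 0.03754 = 1.6279
β_Wren = 0.04868 / 0.03754 = 1.2968
β_Ingram = 0.05015 / 0.03754 = 1.3359
β_Yardley = 0.06473 / 0.03754 = 1.7243
β_Kestrel = 0.03036 / 0.03754 = 0.8087
β_Zeller = 0.02530 / 0.03754 = 0.6739
β_P = Σ w_i β_i = 0.20×1.6279 + 0.11×1.2968 + 0.23×1.3359 + 0.08×1.7243 + 0.17×0.8087 + 0.21×0.6739 = 1.1924
MRP = 12.4% − 4.6% = 7.80%
E(R_P) = R_f + β_P × MRP = 4.6% + 1.1924 × 7.8% = 13.90%

13.90%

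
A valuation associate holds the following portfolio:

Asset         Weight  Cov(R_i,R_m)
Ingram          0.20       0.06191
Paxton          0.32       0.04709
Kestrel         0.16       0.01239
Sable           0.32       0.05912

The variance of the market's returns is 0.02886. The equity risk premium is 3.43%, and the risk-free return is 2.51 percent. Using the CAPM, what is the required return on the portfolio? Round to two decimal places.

8.26%

β_Ingram = 0.06191 / 0.02886 = 2.1452
β_Paxton = 0.04709 / 0.02886 = 1.6317
β_Kestrel = 0.01239 / 0.02886 = 0.4293
β_Sable = 0.05912 / 0.02886 = 2.0485
β_P = Σ w_i β_i = 0.20×2.1452 + 0.32×1.6317 + 0.16×0.4293 + 0.32×2.0485 = 1.6754
E(R_P) = R_f + β_P × MRP = 2.51% + 1.6754 × 3.43% = 8.26%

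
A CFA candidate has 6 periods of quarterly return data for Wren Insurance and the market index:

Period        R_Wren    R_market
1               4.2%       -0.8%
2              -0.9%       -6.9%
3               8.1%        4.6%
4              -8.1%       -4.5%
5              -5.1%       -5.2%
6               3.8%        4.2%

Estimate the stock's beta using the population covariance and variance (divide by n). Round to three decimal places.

0.999

Mean R_i = (4.2 − 0.9 + 8.1 − 8.1 − 5.1 + 3.8) / 6 = 0.3333%
Mean R_m = (-0.8 − 6.9 + 4.6 − 4.5 − 5.2 + 4.2) / 6 = -1.4333%
Σ(R_i − R̄_i)(R_m − R̄_m) = 121.9067  ⇒  Cov = 121.9067 / 6 = 20.3178
Σ(R_m − R̄_m)² = 122.0133  ⇒  Var(R_m) = 122.0133 / 6 = 20.3356
β = Cov / Var(R_m) = 20.3178 / 20.3356 = 0.9991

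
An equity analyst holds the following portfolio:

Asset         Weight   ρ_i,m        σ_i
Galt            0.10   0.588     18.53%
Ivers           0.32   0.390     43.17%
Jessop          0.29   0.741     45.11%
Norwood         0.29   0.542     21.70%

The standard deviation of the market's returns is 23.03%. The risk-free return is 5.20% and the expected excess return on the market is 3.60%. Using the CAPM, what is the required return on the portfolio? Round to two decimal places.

8.26%

β_Galt = 0.588 × 18.53% / 23.03% = 0.4731
β_Ivers = 0.390 × 43.17% / 23.03% = 0.7311
β_Jessop = 0.741 × 45.11% / 23.03% = 1.4514
β_Norwood = 0.542 × 21.70% / 23.03% = 0.5107
β_P = Σ w_i β_i = 0.10×0.4731 + 0.32×0.7311 + 0.29×1.4514 + 0.29×0.5107 = 0.8503
E(R_P) = R_f + β_P × MRP = 5.20% + 0.8503 × 3.60% = 8.26%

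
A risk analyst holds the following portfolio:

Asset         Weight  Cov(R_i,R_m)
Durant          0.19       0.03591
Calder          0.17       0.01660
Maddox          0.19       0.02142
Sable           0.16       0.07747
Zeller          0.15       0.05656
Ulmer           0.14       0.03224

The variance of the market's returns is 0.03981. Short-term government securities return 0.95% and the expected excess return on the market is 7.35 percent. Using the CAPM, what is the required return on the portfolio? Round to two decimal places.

β_Durant = 0.03591 / 0.03981 = 0.9020
β_Calder = 0.01660 / 0.03981 = 0.4170
β_Maddox = 0.02142 / 0.03981 = 0.5381
β_Sable = 0.07747 / 0.03981 = 1.9460
β_Zeller = 0.05656 / 0.03981 = 1.4207
β_Ulmer = 0.03224 / 0.03981 = 0.8098
β_P = Σ w_i β_i = 0.19×0.9020 + 0.17×0.4170 + 0.19×0.5381 + 0.16×1.9460 + 0.15×1.4207 + 0.14×0.8098 = 0.9823
E(R_P) = R_f + β_P × MRP = 0.95% + 0.9823 × 7.35% = 8.17%

8.17%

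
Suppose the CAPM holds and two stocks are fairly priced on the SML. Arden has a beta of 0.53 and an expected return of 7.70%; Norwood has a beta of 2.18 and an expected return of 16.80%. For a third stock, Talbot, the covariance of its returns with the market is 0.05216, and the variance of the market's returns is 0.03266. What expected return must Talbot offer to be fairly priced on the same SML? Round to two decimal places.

13.59%

MRP = (16.80% − 7.70%) / (2.18 − 0.53) = 5.5152%
R_f = 7.70% − 0.53 × 5.5152% = 4.7769%
β_Talbot = Cov / Var(R_m) = 0.05216 / 0.03266 = 1.5971
E(R_Talbot) = R_f + β × MRP = 4.7769% + 1.5971 × 5.5152% = 13.59%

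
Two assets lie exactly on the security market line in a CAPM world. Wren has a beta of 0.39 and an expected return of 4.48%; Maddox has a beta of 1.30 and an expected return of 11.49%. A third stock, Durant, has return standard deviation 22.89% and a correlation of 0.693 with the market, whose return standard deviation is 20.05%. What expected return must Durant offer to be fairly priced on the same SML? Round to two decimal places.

MRP = (11.49% − 4.48%) / (1.30 − 0.39) = 7.7033%
R_f = 4.48% − 0.39 × 7.7033% = 1.4757%
β_Durant = ρ·σ_i/σ_m = 0.693 × 22.89 / 20.05 = 0.7912
E(R_Durant) = R_f + β × MRP = 1.4757% + 0.7912 × 7.7033% = 7.57%

7.57%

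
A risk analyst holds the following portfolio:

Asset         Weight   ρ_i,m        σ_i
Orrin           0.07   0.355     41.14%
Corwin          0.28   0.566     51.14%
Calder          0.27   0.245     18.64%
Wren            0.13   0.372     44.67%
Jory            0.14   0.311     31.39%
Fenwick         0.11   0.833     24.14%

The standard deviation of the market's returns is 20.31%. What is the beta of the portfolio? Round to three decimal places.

β_Orrin = 0.355 × 41.14% / 20.31% = 0.7191
β_Corwin = 0.566 × 51.14% / 20.31% = 1.4252
β_Calder = 0.245 × 18.64% / 20.31% = 0.2249
β_Wren = 0.372 × 44.67% / 20.31% = 0.8182
β_Jory = 0.311 × 31.39% / 20.31% = 0.4807
β_Fenwick = 0.833 × 24.14% / 20.31% = 0.9901
β_P = Σ w_i β_i = 0.07×0.7191 + 0.28×1.4252 + 0.27×0.2249 + 0.13×0.8182 + 0.14×0.4807 + 0.11×0.9901 = 0.7927

0.793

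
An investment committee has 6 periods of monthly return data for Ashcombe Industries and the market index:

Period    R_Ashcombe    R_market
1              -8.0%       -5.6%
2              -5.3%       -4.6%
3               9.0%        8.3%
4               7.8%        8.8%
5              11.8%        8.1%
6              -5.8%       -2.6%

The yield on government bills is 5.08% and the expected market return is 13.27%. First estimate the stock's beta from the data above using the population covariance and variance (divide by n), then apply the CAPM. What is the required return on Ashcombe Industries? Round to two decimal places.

15.20%

Mean R_i = (-8.0 − 5.3 + 9.0 + 7.8 + 11.8 − 5.8) / 6 = 1.5833%
Mean R_m = (-5.6 − 4.6 + 8.3 + 8.8 + 8.1 − 2.6) / 6 = 2.0667%
Σ(R_i − R̄_i)(R_m − R̄_m) = 303.5467  ⇒  Cov = 303.5467 / 6 = 50.5911
Σ(R_m − R̄_m)² = 245.5933  ⇒  Var(R_m) = 245.5933 / 6 = 40.9322
β = Cov / Var(R_m) = 50.5911 / 40.9322 = 1.2360
MRP = 13.27% − 5.08% = 8.19%
E(R) = R_f + β × MRP = 5.08% + 1.2360 × 8.19% = 15.20%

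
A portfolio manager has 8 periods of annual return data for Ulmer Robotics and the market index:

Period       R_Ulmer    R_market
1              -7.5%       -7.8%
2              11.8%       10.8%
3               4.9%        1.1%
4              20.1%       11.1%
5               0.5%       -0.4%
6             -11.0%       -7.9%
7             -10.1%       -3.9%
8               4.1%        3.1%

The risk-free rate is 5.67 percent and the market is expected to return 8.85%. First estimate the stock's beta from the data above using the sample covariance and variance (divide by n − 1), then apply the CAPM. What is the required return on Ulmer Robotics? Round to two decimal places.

10.16%

Mean R_i = (-7.5 + 11.8 + 4.9 + 20.1 + 0.5 − 11.0 − 10.1 + 4.1) / 8 = 1.6000%
Mean R_m = (-7.8 + 10.8 + 1.1 + 11.1 − 0.4 − 7.9 − 3.9 + 3.1) / 8 = 0.7625%
Σ(R_i − R̄_i)(R_m − R̄_m) = 543.4800  ⇒  Cov = 543.4800 / 7 = 77.6400
Σ(R_m − R̄_m)² = 384.6388  ⇒  Var(R_m) = 384.6388 / 7 = 54.9484
β = Cov / Var(R_m) = 77.6400 / 54.9484 = 1.4130
MRP = 8.85% − 5.67% = 3.18%
E(R) = R_f + β × MRP = 5.67% + 1.4130 × 3.18% = 10.16%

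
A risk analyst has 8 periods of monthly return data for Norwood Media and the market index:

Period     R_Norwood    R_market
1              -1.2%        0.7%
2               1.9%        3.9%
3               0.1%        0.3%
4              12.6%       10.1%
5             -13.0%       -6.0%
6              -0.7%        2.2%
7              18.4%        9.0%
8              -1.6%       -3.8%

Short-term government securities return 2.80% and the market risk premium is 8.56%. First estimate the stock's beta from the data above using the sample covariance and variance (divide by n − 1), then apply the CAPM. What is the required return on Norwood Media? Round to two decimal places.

16.32%

Mean R_i = (-1.2 + 1.9 + 0.1 + 12.6 − 13.0 − 0.7 + 18.4 − 1.6) / 8 = 2.0625%
Mean R_m = (0.7 + 3.9 + 0.3 + 10.1 − 6.0 + 2.2 + 9.0 − 3.8) / 8 = 2.0500%
Σ(R_i − R̄_i)(R_m − R̄_m) = 348.1750  ⇒  Cov = 348.1750 / 7 = 49.7393
Σ(R_m − R̄_m)² = 220.4600  ⇒  Var(R_m) = 220.4600 / 7 = 31.4943
β = Cov / Var(R_m) = 49.7393 / 31.4943 = 1.5793
E(R) = R_f + β × MRP = 2.80% + 1.5793 × 8.56% = 16.32%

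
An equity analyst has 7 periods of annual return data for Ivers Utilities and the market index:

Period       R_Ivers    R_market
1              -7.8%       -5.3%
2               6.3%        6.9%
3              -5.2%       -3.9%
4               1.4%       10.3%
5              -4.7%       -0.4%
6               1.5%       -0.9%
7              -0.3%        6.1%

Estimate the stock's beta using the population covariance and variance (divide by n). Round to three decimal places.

0.634

Mean R_i = (-7.8 + 6.3 − 5.2 + 1.4 − 4.7 + 1.5 − 0.3) / 7 = -1.2571%
Mean R_m = (-5.3 + 6.9 − 3.9 + 10.3 − 0.4 − 0.9 + 6.1) / 7 = 1.8286%
Σ(R_i − R̄_i)(R_m − R̄_m) = 134.3014  ⇒  Cov = 134.3014 / 7 = 19.1859
Σ(R_m − R̄_m)² = 211.7743  ⇒  Var(R_m) = 211.7743 / 7 = 30.2535
β = Cov / Var(R_m) = 19.1859 / 30.2535 = 0.6342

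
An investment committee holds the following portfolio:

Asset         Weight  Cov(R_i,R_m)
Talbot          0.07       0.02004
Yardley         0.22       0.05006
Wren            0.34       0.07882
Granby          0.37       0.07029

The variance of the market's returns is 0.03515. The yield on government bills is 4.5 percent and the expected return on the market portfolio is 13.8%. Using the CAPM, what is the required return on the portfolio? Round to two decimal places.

21.76%

β_Talbot = 0.02004 / 0.03515 = 0.5701
β_Yardley = 0.05006 / 0.03515 = 1.4242
β_Wren = 0.07882 / 0.03515 = 2.2424
β_Granby = 0.07029 / 0.03515 = 1.9997
β_P = Σ w_i β_i = 0.07×0.5701 + 0.22×1.4242 + 0.34×2.2424 + 0.37×1.9997 = 1.8555
MRP = 13.8% − 4.5% = 9.30%
E(R_P) = R_f + β_P × MRP = 4.5% + 1.8555 × 9.3% = 21.76%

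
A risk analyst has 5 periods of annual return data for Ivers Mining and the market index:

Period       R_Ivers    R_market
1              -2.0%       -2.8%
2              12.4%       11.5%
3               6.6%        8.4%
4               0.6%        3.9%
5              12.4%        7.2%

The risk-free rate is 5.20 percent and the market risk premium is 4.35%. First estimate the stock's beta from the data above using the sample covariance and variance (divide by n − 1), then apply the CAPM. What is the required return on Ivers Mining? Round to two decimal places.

Mean R_i = (-2.0 + 12.4 + 6.6 + 0.6 + 12.4) / 5 = 6.0000%
Mean R_m = (-2.8 + 11.5 + 8.4 + 3.9 + 7.2) / 5 = 5.6400%
Σ(R_i − R̄_i)(R_m − R̄_m) = 126.0600  ⇒  Cov = 126.0600 / 4 = 31.5150
Σ(R_m − R̄_m)² = 118.6520  ⇒  Var(R_m) = 118.6520 / 4 = 29.6630
β = Cov / Var(R_m) = 31.5150 / 29.6630 = 1.0624
E(R) = R_f + β × MRP = 5.20% + 1.0624 × 4.35% = 9.82%

9.82%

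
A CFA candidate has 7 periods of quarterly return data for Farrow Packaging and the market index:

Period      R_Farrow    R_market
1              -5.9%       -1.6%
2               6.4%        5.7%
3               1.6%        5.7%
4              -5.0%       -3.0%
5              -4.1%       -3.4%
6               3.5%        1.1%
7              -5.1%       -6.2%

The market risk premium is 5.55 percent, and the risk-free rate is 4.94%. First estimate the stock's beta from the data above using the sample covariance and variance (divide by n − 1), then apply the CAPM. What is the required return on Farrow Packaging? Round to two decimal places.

Mean R_i = (-5.9 + 6.4 + 1.6 − 5.0 − 4.1 + 3.5 − 5.1) / 7 = -1.2286%
Mean R_m = (-1.6 + 5.7 + 5.7 − 3.0 − 3.4 + 1.1 − 6.2) / 7 = -0.2429%
Σ(R_i − R̄_i)(R_m − R̄_m) = 117.3614  ⇒  Cov = 117.3614 / 6 = 19.5602
Σ(R_m − R̄_m)² = 127.3371  ⇒  Var(R_m) = 127.3371 / 6 = 21.2229
β = Cov / Var(R_m) = 19.5602 / 21.2229 = 0.9217
E(R) = R_f + β × MRP = 4.94% + 0.9217 × 5.55% = 10.06%

10.06%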